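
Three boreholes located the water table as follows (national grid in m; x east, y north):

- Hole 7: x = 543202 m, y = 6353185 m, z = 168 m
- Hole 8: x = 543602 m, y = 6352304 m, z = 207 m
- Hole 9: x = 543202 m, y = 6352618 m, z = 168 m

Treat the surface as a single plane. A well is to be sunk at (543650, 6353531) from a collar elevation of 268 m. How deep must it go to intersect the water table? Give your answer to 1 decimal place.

56.3 m

Let the plane be z = a·x + b·y + c.
Hole 8−Hole 7: 400a − 881b = 39;  Hole 9−Hole 7: 0a − 567b = 0.
Solving gives a = 0.097500000, b = 0.000000000.
Then c = 168 − a·543202 − b·6353185 = −52794.19.
At (543650, 6353531): z_contact = 53005.88 + 0.00 − 52794.19 = 211.68 m.
Depth below ground = 268 − 211.68 = 56.3 m.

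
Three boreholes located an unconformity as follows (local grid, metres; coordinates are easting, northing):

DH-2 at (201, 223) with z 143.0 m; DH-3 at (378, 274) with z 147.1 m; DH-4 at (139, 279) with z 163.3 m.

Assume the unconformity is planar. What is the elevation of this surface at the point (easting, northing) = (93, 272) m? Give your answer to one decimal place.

Two edge vectors: DH-2→DH-3 = (177, 51, 4.1), DH-2→DH-4 = (-62, 56, 20.3).
Normal n = (DH-2→DH-3) × (DH-2→DH-4) = (805.7, -3847.3, 13074).
So ∂z/∂easting = −n_x/n_z = −0.06163 and ∂z/∂northing = −n_y/n_z = 0.29427.
Intercept c from DH-2: 143 + 12.39 − 65.62 = 89.76.
At (93, 272): z = −5.7 + 80.0 + 89.76 = 164.1 m.

164.1 m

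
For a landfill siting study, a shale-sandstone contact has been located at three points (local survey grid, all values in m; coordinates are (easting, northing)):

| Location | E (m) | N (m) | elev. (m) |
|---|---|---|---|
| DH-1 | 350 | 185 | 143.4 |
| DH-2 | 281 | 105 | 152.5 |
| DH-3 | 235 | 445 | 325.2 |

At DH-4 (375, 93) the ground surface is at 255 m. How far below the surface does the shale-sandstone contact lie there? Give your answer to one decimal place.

166.2 m

Let the plane be z = a·E + b·N + c.
DH-2−DH-1: −69a − 80b = 9.1;  DH-3−DH-1: −115a + 260b = 181.8.
Solving gives a = −0.62307, b = 0.42364.
Then c = 143.4 − a·350 − b·185 = 283.10.
At (375, 93): z_contact = −233.65 + 39.40 + 283.10 = 88.85 m.
Depth below ground = 255 − 88.85 = 166.2 m.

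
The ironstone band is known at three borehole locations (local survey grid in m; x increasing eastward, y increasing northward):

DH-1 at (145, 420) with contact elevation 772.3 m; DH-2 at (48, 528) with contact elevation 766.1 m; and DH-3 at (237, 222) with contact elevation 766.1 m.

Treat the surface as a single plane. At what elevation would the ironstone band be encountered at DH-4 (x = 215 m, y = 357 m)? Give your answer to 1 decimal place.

778.7 m

Two edge vectors: DH-1→DH-2 = (-97, 108, -6.2), DH-1→DH-3 = (92, -198, -6.2).
Normal n = (DH-1→DH-2) × (DH-1→DH-3) = (-1897.2, -1171.8, 9270).
So ∂z/∂x = −n_x/n_z = 0.20466 and ∂z/∂y = −n_y/n_z = 0.12641.
Intercept c from DH-1: 772.3 − 29.68 − 53.09 = 689.53.
At (215, 357): z = 44.0 + 45.1 + 689.53 = 778.7 m.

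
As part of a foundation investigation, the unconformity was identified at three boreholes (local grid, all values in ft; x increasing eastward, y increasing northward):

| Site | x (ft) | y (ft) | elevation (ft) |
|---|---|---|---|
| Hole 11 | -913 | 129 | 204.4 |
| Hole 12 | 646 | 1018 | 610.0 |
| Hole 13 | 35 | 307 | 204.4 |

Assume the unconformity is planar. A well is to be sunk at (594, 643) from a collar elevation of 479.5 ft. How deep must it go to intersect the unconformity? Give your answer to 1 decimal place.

Two edge vectors: Hole 11→Hole 12 = (1559, 889, 405.6), Hole 11→Hole 13 = (948, 178, 0).
Normal n = (Hole 11→Hole 12) × (Hole 11→Hole 13) = (-72196.8, 384508.8, -565270).
So ∂z/∂x = −n_x/n_z = −0.127721 and ∂z/∂y = −n_y/n_z = 0.680221.
Intercept c from Hole 11: 204.4 − 116.61 − 87.75 = 0.04.
At (594, 643): z_contact = −75.87 + 437.38 + 0.04 = 361.56 ft.
Depth below ground = 479.5 − 361.56 = 117.9 ft.

117.9 ft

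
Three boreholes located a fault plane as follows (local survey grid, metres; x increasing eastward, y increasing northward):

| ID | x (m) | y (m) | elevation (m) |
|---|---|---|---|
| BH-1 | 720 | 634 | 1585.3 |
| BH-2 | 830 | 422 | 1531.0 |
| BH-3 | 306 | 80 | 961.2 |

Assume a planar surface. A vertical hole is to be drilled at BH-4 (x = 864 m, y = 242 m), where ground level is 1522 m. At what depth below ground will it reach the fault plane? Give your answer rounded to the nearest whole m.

78 m

Two edge vectors: BH-1→BH-2 = (110, -212, -54.3), BH-1→BH-3 = (-414, -554, -624.1).
Normal n = (BH-1→BH-2) × (BH-1→BH-3) = (102227, 91131.2, -148708).
So ∂z/∂x = −n_x/n_z = 0.68743 and ∂z/∂y = −n_y/n_z = 0.61282.
Intercept c from BH-1: 1585.3 − 494.95 − 388.53 = 701.82.
At (864, 242): z_contact = 593.9 + 148.3 + 701.82 = 1444.1 m.
Depth below ground = 1522 − 1444.1 = 78 m.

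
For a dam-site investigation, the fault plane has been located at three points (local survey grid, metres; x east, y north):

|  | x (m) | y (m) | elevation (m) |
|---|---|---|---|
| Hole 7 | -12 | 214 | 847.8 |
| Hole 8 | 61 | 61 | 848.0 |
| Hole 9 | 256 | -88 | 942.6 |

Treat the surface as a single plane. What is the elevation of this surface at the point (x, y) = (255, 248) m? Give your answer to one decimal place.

1063.5 m

Two edge vectors: Hole 7→Hole 8 = (73, -153, 0.2), Hole 7→Hole 9 = (268, -302, 94.8).
Normal n = (Hole 7→Hole 8) × (Hole 7→Hole 9) = (-14444, -6866.8, 18958).
So ∂z/∂x = −n_x/n_z = 0.76189 and ∂z/∂y = −n_y/n_z = 0.36221.
Intercept c from Hole 7: 847.8 + 9.14 − 77.51 = 779.43.
At (255, 248): z = 194.3 + 89.8 + 779.43 = 1063.5 m.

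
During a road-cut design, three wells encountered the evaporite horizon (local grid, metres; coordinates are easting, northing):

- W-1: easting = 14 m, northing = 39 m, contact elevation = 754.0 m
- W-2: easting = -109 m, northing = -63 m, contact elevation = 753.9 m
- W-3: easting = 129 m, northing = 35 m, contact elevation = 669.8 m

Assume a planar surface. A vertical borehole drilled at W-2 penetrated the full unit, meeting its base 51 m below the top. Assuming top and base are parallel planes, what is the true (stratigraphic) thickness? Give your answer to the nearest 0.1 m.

Let the plane be z = a·easting + b·northing + c.
W-2−W-1: −123a − 102b = −0.1;  W-3−W-1: 115a − 4b = −84.2.
Solving gives a = −0.70267, b = 0.84831.
|∇z| = √(a²+b²) = 1.10153, so dip δ = arctan(1.10153) = 47.77°.
True thickness = vertical thickness × cos δ = 51 × cos 47.77° = 34.3 m.

34.3 m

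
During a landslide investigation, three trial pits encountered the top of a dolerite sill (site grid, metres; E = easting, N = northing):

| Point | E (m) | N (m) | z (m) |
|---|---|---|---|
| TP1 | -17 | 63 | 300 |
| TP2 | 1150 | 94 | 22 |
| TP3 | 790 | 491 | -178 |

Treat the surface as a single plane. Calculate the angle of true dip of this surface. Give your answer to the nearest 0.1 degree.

Two edge vectors: TP1→TP2 = (1167, 31, -278), TP1→TP3 = (807, 428, -478).
Normal n = (TP1→TP2) × (TP1→TP3) = (104166, 333480, 474459).
So ∂z/∂E = −n_x/n_z = −0.21955 and ∂z/∂N = −n_y/n_z = −0.70286.
Gradient magnitude |∇z| = √(a² + b²) = √(0.04820 + 0.49402) = 0.73635.
True dip = arctan(0.73635) = 36.4°, dipping toward NNE (azimuth ≈ 017°).

36.4°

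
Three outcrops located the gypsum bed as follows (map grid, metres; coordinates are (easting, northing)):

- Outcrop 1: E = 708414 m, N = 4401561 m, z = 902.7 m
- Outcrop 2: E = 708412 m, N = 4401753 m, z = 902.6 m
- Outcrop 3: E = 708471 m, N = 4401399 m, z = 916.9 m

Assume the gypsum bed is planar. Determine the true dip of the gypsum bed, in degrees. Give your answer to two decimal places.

14.32°

Two edge vectors: Outcrop 1→Outcrop 2 = (-2, 192, -0.1), Outcrop 1→Outcrop 3 = (57, -162, 14.2).
Normal n = (Outcrop 1→Outcrop 2) × (Outcrop 1→Outcrop 3) = (2710.2, 22.7, -10620).
So ∂z/∂E = −n_x/n_z = 0.25520 and ∂z/∂N = −n_y/n_z = 0.00214.
Gradient magnitude |∇z| = √(a² + b²) = √(0.06513 + 0.00000) = 0.25521.
True dip = arctan(0.25521) = 14.32°, dipping toward W (azimuth ≈ 270°).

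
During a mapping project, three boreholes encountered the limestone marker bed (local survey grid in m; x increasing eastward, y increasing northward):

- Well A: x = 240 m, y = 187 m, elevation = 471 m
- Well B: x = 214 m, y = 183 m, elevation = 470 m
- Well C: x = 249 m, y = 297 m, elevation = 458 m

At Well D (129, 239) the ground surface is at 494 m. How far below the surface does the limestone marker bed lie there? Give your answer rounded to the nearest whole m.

36 m

Two edge vectors: Well A→Well B = (-26, -4, -1), Well A→Well C = (9, 110, -13).
Normal n = (Well A→Well B) × (Well A→Well C) = (162, -347, -2824).
So ∂z/∂x = −n_x/n_z = 0.05737 and ∂z/∂y = −n_y/n_z = −0.12288.
Intercept c from Well A: 471 − 13.77 + 22.98 = 480.21.
At (129, 239): z_contact = 7.4 − 29.4 + 480.21 = 458.2 m.
Depth below ground = 494 − 458.2 = 36 m.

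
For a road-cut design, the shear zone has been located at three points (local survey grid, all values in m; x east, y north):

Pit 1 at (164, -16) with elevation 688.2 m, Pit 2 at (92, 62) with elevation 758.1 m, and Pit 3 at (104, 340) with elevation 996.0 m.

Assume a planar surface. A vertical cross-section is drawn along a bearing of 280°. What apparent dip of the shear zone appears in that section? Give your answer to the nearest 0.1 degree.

10.8°

Two edge vectors: Pit 1→Pit 2 = (-72, 78, 69.9), Pit 1→Pit 3 = (-60, 356, 307.8).
Normal n = (Pit 1→Pit 2) × (Pit 1→Pit 3) = (-876, 17967.6, -20952).
So ∂z/∂x = −n_x/n_z = −0.04181 and ∂z/∂y = −n_y/n_z = 0.85756.
Unit vector along 280° is (sin 280°, cos 280°) = (-0.9848, 0.1736).
Slope in that direction = a·(-0.9848) + b·(0.1736) = 0.19009.
Apparent dip = arctan|0.19009| = 10.8° (true dip is 40.6°, so apparent ≤ true as expected).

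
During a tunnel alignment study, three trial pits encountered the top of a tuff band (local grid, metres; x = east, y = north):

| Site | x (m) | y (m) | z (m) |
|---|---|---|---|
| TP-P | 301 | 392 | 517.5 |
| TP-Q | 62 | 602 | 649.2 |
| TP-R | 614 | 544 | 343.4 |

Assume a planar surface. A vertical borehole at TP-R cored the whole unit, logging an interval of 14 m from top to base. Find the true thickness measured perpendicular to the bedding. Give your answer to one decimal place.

Two edge vectors: TP-P→TP-Q = (-239, 210, 131.7), TP-P→TP-R = (313, 152, -174.1).
Normal n = (TP-P→TP-Q) × (TP-P→TP-R) = (-56579.4, -387.8, -102058).
So ∂z/∂x = −n_x/n_z = −0.55438 and ∂z/∂y = −n_y/n_z = −0.00380.
|∇z| = √(a²+b²) = 0.55440, so dip δ = arctan(0.55440) = 29.00°.
True thickness = vertical thickness × cos δ = 14 × cos 29.00° = 12.2 m.

12.2 m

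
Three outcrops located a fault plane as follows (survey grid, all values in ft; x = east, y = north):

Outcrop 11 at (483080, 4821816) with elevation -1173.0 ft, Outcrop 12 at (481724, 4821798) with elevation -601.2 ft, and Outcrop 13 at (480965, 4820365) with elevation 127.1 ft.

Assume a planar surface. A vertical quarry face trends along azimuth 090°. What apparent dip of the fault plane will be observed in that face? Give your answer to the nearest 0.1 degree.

22.7°

Let the plane be z = a·x + b·y + c.
Outcrop 12−Outcrop 11: −1356a − 18b = 571.8;  Outcrop 13−Outcrop 11: −2115a − 1451b = 1300.1.
Solving gives a = −0.41787, b = −0.28690.
Unit vector along 090° is (sin 90°, cos 90°) = (1.0000, 0.0000).
Slope in that direction = a·(1.0000) + b·(0.0000) = −0.41787.
Apparent dip = arctan|0.41787| = 22.7° (true dip is 26.9°, so apparent ≤ true as expected).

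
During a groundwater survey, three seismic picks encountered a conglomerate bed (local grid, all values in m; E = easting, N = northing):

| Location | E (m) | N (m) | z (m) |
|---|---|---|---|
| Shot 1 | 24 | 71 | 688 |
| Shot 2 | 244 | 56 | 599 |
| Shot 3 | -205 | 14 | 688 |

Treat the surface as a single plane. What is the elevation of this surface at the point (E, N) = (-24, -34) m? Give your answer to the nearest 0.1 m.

Let the plane be z = a·E + b·N + c.
Shot 2−Shot 1: 220a − 15b = −89;  Shot 3−Shot 1: −229a − 57b = 0.
Solving gives a = −0.31756, b = 1.27581.
Then c = 688 − a·24 − b·71 = 605.04.
At (-24, -34): z = 7.6 − 43.4 + 605.04 = 569.3 m.

569.3 m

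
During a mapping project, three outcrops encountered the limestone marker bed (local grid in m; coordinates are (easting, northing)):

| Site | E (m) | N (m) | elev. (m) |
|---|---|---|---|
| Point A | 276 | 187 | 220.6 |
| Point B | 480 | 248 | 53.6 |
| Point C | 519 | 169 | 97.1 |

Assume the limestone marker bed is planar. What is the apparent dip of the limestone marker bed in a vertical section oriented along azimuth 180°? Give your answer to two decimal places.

39.76°

Let the plane be z = a·E + b·N + c.
Point B−Point A: 204a + 61b = −167;  Point C−Point A: 243a − 18b = −123.5.
Solving gives a = −0.56986, b = −0.83195.
Unit vector along 180° is (sin 180°, cos 180°) = (0.0000, -1.0000).
Slope in that direction = a·(0.0000) + b·(-1.0000) = 0.83195.
Apparent dip = arctan|0.83195| = 39.76° (true dip is 45.2°, so apparent ≤ true as expected).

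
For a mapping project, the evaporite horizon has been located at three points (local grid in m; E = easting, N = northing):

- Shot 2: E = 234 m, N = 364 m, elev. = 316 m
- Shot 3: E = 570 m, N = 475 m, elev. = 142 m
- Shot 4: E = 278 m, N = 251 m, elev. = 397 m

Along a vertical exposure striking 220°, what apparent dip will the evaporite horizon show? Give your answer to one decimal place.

38.1°

Two edge vectors: Shot 2→Shot 3 = (336, 111, -174), Shot 2→Shot 4 = (44, -113, 81).
Normal n = (Shot 2→Shot 3) × (Shot 2→Shot 4) = (-10671, -34872, -42852).
So ∂z/∂E = −n_x/n_z = −0.24902 and ∂z/∂N = −n_y/n_z = −0.81378.
Unit vector along 220° is (sin 220°, cos 220°) = (-0.6428, -0.7660).
Slope in that direction = a·(-0.6428) + b·(-0.7660) = 0.78346.
Apparent dip = arctan|0.78346| = 38.1° (true dip is 40.4°, so apparent ≤ true as expected).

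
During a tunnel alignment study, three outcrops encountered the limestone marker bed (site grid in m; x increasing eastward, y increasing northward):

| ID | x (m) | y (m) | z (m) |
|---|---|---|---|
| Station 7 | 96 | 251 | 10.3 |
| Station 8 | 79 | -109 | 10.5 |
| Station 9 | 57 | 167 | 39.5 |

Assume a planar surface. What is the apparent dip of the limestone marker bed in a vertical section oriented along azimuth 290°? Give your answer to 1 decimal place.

38.5°

Two edge vectors: Station 7→Station 8 = (-17, -360, 0.2), Station 7→Station 9 = (-39, -84, 29.2).
Normal n = (Station 7→Station 8) × (Station 7→Station 9) = (-10495.2, 488.6, -12612).
So ∂z/∂x = −n_x/n_z = −0.83216 and ∂z/∂y = −n_y/n_z = 0.03874.
Unit vector along 290° is (sin 290°, cos 290°) = (-0.9397, 0.3420).
Slope in that direction = a·(-0.9397) + b·(0.3420) = 0.79522.
Apparent dip = arctan|0.79522| = 38.5° (true dip is 39.8°, so apparent ≤ true as expected).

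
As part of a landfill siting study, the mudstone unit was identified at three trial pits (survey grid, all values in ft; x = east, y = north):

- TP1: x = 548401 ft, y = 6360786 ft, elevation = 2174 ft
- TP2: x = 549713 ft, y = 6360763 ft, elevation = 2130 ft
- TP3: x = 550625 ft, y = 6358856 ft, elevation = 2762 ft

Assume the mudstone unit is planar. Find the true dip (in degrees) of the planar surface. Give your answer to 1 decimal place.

Let the plane be z = a·x + b·y + c.
TP2−TP1: 1312a − 23b = −44;  TP3−TP1: 2224a − 1930b = 588.
Solving gives a = −0.03968, b = −0.35039.
Gradient magnitude |∇z| = √(a² + b²) = √(0.00157 + 0.12277) = 0.35263.
True dip = arctan(0.35263) = 19.4°, dipping toward N (azimuth ≈ 006°).

19.4°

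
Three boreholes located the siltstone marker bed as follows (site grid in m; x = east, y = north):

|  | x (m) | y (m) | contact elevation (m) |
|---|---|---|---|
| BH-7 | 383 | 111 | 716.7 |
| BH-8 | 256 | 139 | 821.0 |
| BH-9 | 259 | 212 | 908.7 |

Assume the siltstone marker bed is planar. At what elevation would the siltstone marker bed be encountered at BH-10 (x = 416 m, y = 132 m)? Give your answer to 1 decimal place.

724.2 m

Let the plane be z = a·x + b·y + c.
BH-8−BH-7: −127a + 28b = 104.3;  BH-9−BH-7: −124a + 101b = 192.
Solving gives a = −0.55139, b = 1.22403.
Then c = 716.7 − a·383 − b·111 = 792.02.
At (416, 132): z = −229.4 + 161.6 + 792.02 = 724.2 m.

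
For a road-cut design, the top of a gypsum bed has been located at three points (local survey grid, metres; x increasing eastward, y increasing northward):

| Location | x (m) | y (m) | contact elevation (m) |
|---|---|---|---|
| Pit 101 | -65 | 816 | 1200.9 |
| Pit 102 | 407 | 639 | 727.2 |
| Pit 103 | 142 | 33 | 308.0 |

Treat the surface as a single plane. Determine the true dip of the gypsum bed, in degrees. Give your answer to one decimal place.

49.3°

Let the plane be z = a·x + b·y + c.
Pit 102−Pit 101: 472a − 177b = −473.7;  Pit 103−Pit 101: 207a − 783b = −892.9.
Solving gives a = −0.63935, b = 0.97133.
Gradient magnitude |∇z| = √(a² + b²) = √(0.40877 + 0.94349) = 1.16287.
True dip = arctan(1.16287) = 49.3°, dipping toward SSE (azimuth ≈ 147°).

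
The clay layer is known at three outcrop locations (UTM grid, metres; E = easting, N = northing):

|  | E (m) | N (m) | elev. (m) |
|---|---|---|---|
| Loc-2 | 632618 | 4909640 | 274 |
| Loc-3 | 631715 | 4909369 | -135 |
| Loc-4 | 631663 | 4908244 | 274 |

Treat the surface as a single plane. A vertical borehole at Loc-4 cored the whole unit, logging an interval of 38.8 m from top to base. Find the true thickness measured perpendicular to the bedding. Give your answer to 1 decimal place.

Two edge vectors: Loc-2→Loc-3 = (-903, -271, -409), Loc-2→Loc-4 = (-955, -1396, 0).
Normal n = (Loc-2→Loc-3) × (Loc-2→Loc-4) = (-570964, 390595, 1001783).
So ∂z/∂E = −n_x/n_z = 0.56995 and ∂z/∂N = −n_y/n_z = −0.38990.
|∇z| = √(a²+b²) = 0.69055, so dip δ = arctan(0.69055) = 34.63°.
True thickness = vertical thickness × cos δ = 38.8 × cos 34.63° = 31.9 m.

31.9 m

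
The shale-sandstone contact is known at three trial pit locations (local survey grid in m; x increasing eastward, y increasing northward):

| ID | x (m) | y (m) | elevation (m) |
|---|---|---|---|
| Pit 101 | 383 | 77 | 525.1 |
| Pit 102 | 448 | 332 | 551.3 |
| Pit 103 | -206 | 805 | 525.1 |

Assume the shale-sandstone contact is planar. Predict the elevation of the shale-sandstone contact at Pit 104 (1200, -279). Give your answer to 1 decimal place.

Two edge vectors: Pit 101→Pit 102 = (65, 255, 26.2), Pit 101→Pit 103 = (-589, 728, 0).
Normal n = (Pit 101→Pit 102) × (Pit 101→Pit 103) = (-19073.6, -15431.8, 197515).
So ∂z/∂x = −n_x/n_z = 0.096568 and ∂z/∂y = −n_y/n_z = 0.078130.
Intercept c from Pit 101: 525.1 − 36.99 − 6.02 = 482.10.
At (1200, -279): z = 115.9 − 21.8 + 482.10 = 576.2 m.

576.2 m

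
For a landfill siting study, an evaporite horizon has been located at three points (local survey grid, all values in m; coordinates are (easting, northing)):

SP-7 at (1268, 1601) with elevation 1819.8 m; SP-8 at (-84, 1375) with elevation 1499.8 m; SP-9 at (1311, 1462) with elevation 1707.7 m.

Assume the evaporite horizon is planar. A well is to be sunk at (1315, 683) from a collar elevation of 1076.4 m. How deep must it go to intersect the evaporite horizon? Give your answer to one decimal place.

Two edge vectors: SP-7→SP-8 = (-1352, -226, -320), SP-7→SP-9 = (43, -139, -112.1).
Normal n = (SP-7→SP-8) × (SP-7→SP-9) = (-19145.4, -165319.2, 197646).
So ∂z/∂E = −n_x/n_z = 0.096867 and ∂z/∂N = −n_y/n_z = 0.836441.
Intercept c from SP-7: 1819.8 − 122.83 − 1339.14 = 357.83.
At (1315, 683): z_contact = 127.38 + 571.29 + 357.83 = 1056.50 m.
Depth below ground = 1076.4 − 1056.50 = 19.9 m.

19.9 m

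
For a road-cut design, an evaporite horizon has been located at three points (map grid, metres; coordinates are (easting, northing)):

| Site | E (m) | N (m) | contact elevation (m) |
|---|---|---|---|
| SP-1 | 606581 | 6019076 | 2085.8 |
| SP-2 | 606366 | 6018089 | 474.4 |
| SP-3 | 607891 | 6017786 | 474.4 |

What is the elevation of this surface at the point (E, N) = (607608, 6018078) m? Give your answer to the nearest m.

843 m

Two edge vectors: SP-1→SP-2 = (-215, -987, -1611.4), SP-1→SP-3 = (1310, -1290, -1611.4).
Normal n = (SP-1→SP-2) × (SP-1→SP-3) = (-488254.2, -2457385, 1570320).
So ∂z/∂E = −n_x/n_z = 0.31092656 and ∂z/∂N = −n_y/n_z = 1.56489442.
Intercept c from SP-1: 2085.8 − 188602.15 − 9419218.42 = −9605734.77.
At (607608, 6018078): z = 188921.5 + 9417656.7 − 9605734.77 = 843.4 m.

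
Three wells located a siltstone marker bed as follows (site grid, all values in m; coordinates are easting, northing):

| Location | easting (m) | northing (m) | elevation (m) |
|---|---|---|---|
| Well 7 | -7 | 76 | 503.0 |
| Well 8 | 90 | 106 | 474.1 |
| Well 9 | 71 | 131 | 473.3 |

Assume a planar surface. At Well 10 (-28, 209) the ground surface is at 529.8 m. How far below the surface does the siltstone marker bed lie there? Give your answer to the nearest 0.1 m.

49.7 m

Two edge vectors: Well 7→Well 8 = (97, 30, -28.9), Well 7→Well 9 = (78, 55, -29.7).
Normal n = (Well 7→Well 8) × (Well 7→Well 9) = (698.5, 626.7, 2995).
So ∂z/∂easting = −n_x/n_z = −0.23322 and ∂z/∂northing = −n_y/n_z = −0.20925.
Intercept c from Well 7: 503 − 1.63 + 15.90 = 517.27.
At (-28, 209): z_contact = 6.53 − 43.73 + 517.27 = 480.07 m.
Depth below ground = 529.8 − 480.07 = 49.7 m.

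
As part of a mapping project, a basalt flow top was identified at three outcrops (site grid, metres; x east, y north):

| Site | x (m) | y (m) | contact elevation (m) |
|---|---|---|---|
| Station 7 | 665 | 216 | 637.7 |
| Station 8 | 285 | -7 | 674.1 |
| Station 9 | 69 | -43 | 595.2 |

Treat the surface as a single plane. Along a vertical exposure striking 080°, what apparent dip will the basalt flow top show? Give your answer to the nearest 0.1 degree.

19.3°

Two edge vectors: Station 7→Station 8 = (-380, -223, 36.4), Station 7→Station 9 = (-596, -259, -42.5).
Normal n = (Station 7→Station 8) × (Station 7→Station 9) = (18905.1, -37844.4, -34488).
So ∂z/∂x = −n_x/n_z = 0.54816 and ∂z/∂y = −n_y/n_z = −1.09732.
Unit vector along 080° is (sin 80°, cos 80°) = (0.9848, 0.1736).
Slope in that direction = a·(0.9848) + b·(0.1736) = 0.34929.
Apparent dip = arctan|0.34929| = 19.3° (true dip is 50.8°, so apparent ≤ true as expected).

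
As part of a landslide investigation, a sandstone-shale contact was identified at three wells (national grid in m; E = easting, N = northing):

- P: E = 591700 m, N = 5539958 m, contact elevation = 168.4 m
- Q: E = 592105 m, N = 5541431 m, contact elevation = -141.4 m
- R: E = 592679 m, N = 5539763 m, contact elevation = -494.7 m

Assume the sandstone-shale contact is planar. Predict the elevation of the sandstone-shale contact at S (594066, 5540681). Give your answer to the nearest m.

Two edge vectors: P→Q = (405, 1473, -309.8), P→R = (979, -195, -663.1).
Normal n = (P→Q) × (P→R) = (-1037157.3, -34738.7, -1521042).
So ∂z/∂E = −n_x/n_z = −0.68187289 and ∂z/∂N = −n_y/n_z = −0.02283875.
Intercept c from P: 168.4 + 403464.19 + 126525.72 = 530158.31.
At (594066, 5540681): z = −405077.5 − 126542.2 + 530158.31 = -1461.4 m.

-1461 m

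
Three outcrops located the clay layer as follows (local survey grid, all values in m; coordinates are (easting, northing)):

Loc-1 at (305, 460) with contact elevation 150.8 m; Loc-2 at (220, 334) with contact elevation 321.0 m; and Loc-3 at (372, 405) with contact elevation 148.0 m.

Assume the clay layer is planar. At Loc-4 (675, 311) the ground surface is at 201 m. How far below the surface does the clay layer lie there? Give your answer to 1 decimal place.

Let the plane be z = a·E + b·N + c.
Loc-2−Loc-1: −85a − 126b = 170.2;  Loc-3−Loc-1: 67a − 55b = −2.8.
Solving gives a = −0.74055, b = −0.85122.
Then c = 150.8 − a·305 − b·460 = 768.23.
At (675, 311): z_contact = −499.87 − 264.73 + 768.23 = 3.63 m.
Depth below ground = 201 − 3.63 = 197.4 m.

197.4 m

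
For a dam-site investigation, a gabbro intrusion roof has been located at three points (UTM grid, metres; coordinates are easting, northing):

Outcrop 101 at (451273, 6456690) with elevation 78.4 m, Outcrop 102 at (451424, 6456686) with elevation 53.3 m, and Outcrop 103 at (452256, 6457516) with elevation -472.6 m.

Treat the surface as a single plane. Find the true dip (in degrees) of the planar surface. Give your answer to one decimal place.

26.0°

Two edge vectors: Outcrop 101→Outcrop 102 = (151, -4, -25.1), Outcrop 101→Outcrop 103 = (983, 826, -551).
Normal n = (Outcrop 101→Outcrop 102) × (Outcrop 101→Outcrop 103) = (22936.6, 58527.7, 128658).
So ∂z/∂easting = −n_x/n_z = −0.17828 and ∂z/∂northing = −n_y/n_z = −0.45491.
Gradient magnitude |∇z| = √(a² + b²) = √(0.03178 + 0.20694) = 0.48859.
True dip = arctan(0.48859) = 26.0°, dipping toward NNE (azimuth ≈ 021°).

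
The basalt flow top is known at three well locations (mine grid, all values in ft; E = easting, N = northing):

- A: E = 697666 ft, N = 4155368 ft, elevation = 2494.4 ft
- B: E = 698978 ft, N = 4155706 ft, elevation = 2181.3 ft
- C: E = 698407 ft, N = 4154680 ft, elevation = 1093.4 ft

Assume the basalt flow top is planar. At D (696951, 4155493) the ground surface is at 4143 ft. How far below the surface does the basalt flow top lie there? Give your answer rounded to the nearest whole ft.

Two edge vectors: A→B = (1312, 338, -313.1), A→C = (741, -688, -1401).
Normal n = (A→B) × (A→C) = (-688950.8, 1606104.9, -1153114).
So ∂z/∂E = −n_x/n_z = −0.59746981 and ∂z/∂N = −n_y/n_z = 1.39284138.
Intercept c from A: 2494.4 + 416834.37 − 5787768.52 = −5368439.75.
At (696951, 4155493): z_contact = −416407.2 + 5787942.6 − 5368439.75 = 3095.7 ft.
Depth below ground = 4143 − 3095.7 = 1047 ft.

1047 ft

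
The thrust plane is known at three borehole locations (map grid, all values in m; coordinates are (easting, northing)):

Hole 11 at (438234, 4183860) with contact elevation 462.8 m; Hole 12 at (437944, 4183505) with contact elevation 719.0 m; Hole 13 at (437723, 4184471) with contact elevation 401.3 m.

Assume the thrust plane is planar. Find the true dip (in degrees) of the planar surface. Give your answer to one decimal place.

Two edge vectors: Hole 11→Hole 12 = (-290, -355, 256.2), Hole 11→Hole 13 = (-511, 611, -61.5).
Normal n = (Hole 11→Hole 12) × (Hole 11→Hole 13) = (-134705.7, -148753.2, -358595).
So ∂z/∂E = −n_x/n_z = −0.37565 and ∂z/∂N = −n_y/n_z = −0.41482.
Gradient magnitude |∇z| = √(a² + b²) = √(0.14111 + 0.17208) = 0.55963.
True dip = arctan(0.55963) = 29.2°, dipping toward NE (azimuth ≈ 042°).

29.2°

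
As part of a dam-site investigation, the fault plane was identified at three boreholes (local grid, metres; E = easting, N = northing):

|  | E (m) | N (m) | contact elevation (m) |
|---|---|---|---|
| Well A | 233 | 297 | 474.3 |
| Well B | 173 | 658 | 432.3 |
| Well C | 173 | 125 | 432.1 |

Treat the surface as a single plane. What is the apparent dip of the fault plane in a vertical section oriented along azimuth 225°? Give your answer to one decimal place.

Let the plane be z = a·E + b·N + c.
Well B−Well A: −60a + 361b = −42;  Well C−Well A: −60a − 172b = −42.2.
Solving gives a = 0.70226, b = 0.00038.
Unit vector along 225° is (sin 225°, cos 225°) = (-0.7071, -0.7071).
Slope in that direction = a·(-0.7071) + b·(-0.7071) = −0.49684.
Apparent dip = arctan|0.49684| = 26.4° (true dip is 35.1°, so apparent ≤ true as expected).

26.4°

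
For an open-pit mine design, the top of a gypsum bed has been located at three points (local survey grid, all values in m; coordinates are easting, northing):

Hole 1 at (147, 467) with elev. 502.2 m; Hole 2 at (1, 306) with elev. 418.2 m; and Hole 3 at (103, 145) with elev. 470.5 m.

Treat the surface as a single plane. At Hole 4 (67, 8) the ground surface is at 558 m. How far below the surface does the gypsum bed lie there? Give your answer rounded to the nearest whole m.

110 m

Two edge vectors: Hole 1→Hole 2 = (-146, -161, -84), Hole 1→Hole 3 = (-44, -322, -31.7).
Normal n = (Hole 1→Hole 2) × (Hole 1→Hole 3) = (-21944.3, -932.2, 39928).
So ∂z/∂easting = −n_x/n_z = 0.54960 and ∂z/∂northing = −n_y/n_z = 0.02335.
Intercept c from Hole 1: 502.2 − 80.79 − 10.90 = 410.51.
At (67, 8): z_contact = 36.8 + 0.2 + 410.51 = 447.5 m.
Depth below ground = 558 − 447.5 = 110 m.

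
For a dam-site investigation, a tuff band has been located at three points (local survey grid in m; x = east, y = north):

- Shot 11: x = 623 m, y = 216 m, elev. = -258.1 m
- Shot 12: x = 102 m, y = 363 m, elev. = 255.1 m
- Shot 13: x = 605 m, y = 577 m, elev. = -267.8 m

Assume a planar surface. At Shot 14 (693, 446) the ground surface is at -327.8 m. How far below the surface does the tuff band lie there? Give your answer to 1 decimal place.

18.5 m

Let the plane be z = a·x + b·y + c.
Shot 12−Shot 11: −521a + 147b = 513.2;  Shot 13−Shot 11: −18a + 361b = −9.7.
Solving gives a = −1.00677, b = −0.07707.
Then c = -258.1 − a·623 − b·216 = 385.77.
At (693, 446): z_contact = −697.69 − 34.37 + 385.77 = -346.30 m.
Depth below ground = -327.8 − (-346.30) = 18.5 m.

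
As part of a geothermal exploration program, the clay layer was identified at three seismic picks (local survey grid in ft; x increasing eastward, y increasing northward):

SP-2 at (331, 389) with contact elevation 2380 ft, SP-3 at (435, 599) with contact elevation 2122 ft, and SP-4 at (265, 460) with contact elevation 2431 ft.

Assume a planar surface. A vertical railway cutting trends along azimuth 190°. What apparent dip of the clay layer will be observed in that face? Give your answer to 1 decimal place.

38.0°

Let the plane be z = a·x + b·y + c.
SP-3−SP-2: 104a + 210b = −258;  SP-4−SP-2: −66a + 71b = 51.
Solving gives a = −1.36641, b = −0.55187.
Unit vector along 190° is (sin 190°, cos 190°) = (-0.1736, -0.9848).
Slope in that direction = a·(-0.1736) + b·(-0.9848) = 0.78076.
Apparent dip = arctan|0.78076| = 38.0° (true dip is 55.8°, so apparent ≤ true as expected).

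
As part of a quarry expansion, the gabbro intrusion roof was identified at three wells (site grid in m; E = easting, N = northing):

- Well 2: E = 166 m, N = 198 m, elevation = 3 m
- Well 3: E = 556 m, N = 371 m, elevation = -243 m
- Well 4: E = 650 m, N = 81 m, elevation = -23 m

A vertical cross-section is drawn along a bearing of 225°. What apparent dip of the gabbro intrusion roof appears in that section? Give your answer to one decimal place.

Two edge vectors: Well 2→Well 3 = (390, 173, -246), Well 2→Well 4 = (484, -117, -26).
Normal n = (Well 2→Well 3) × (Well 2→Well 4) = (-33280, -108924, -129362).
So ∂z/∂E = −n_x/n_z = −0.25726 and ∂z/∂N = −n_y/n_z = −0.84201.
Unit vector along 225° is (sin 225°, cos 225°) = (-0.7071, -0.7071).
Slope in that direction = a·(-0.7071) + b·(-0.7071) = 0.77730.
Apparent dip = arctan|0.77730| = 37.9° (true dip is 41.4°, so apparent ≤ true as expected).

37.9°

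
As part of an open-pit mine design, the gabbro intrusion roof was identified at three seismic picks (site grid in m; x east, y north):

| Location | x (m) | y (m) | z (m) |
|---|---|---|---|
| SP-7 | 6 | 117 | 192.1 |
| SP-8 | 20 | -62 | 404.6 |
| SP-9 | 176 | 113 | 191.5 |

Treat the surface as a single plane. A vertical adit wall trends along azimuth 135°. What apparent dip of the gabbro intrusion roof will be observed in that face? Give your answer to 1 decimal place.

39.3°

Two edge vectors: SP-7→SP-8 = (14, -179, 212.5), SP-7→SP-9 = (170, -4, -0.6).
Normal n = (SP-7→SP-8) × (SP-7→SP-9) = (957.4, 36133.4, 30374).
So ∂z/∂x = −n_x/n_z = −0.03152 and ∂z/∂y = −n_y/n_z = −1.18962.
Unit vector along 135° is (sin 135°, cos 135°) = (0.7071, -0.7071).
Slope in that direction = a·(0.7071) + b·(-0.7071) = 0.81890.
Apparent dip = arctan|0.81890| = 39.3° (true dip is 50.0°, so apparent ≤ true as expected).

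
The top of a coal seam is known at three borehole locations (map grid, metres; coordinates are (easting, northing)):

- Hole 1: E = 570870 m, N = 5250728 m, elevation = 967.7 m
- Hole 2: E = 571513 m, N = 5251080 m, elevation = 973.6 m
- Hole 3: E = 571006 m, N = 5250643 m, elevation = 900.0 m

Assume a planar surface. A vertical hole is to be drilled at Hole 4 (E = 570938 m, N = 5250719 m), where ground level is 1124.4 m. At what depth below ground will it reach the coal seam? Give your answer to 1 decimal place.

Two edge vectors: Hole 1→Hole 2 = (643, 352, 5.9), Hole 1→Hole 3 = (136, -85, -67.7).
Normal n = (Hole 1→Hole 2) × (Hole 1→Hole 3) = (-23328.9, 44333.5, -102527).
So ∂z/∂E = −n_x/n_z = −0.227539087 and ∂z/∂N = −n_y/n_z = 0.432408049.
Intercept c from Hole 1: 967.7 + 129895.24 − 2270457.05 = −2139594.11.
At (570938, 5250719): z_contact = −129910.71 + 2270453.16 − 2139594.11 = 948.34 m.
Depth below ground = 1124.4 − 948.34 = 176.1 m.

176.1 m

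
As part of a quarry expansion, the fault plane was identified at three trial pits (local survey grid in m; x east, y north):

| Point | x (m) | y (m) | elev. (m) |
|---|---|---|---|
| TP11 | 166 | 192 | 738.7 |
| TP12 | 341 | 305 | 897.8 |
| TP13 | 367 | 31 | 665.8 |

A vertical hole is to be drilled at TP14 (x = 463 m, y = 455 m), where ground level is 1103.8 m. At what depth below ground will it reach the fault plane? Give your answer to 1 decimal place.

Two edge vectors: TP11→TP12 = (175, 113, 159.1), TP11→TP13 = (201, -161, -72.9).
Normal n = (TP11→TP12) × (TP11→TP13) = (17377.4, 44736.6, -50888).
So ∂z/∂x = −n_x/n_z = 0.34148 and ∂z/∂y = −n_y/n_z = 0.87912.
Intercept c from TP11: 738.7 − 56.69 − 168.79 = 513.22.
At (463, 455): z_contact = 158.11 + 400.00 + 513.22 = 1071.33 m.
Depth below ground = 1103.8 − 1071.33 = 32.5 m.

32.5 m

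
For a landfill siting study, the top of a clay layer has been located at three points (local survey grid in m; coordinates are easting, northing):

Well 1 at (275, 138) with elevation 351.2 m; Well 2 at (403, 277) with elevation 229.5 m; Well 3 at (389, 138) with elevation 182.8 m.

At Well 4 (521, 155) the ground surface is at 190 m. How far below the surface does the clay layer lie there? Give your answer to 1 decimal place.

193.9 m

Let the plane be z = a·easting + b·northing + c.
Well 2−Well 1: 128a + 139b = −121.7;  Well 3−Well 1: 114a + 0b = −168.4.
Solving gives a = −1.47719, b = 0.48475.
Then c = 351.2 − a·275 − b·138 = 690.53.
At (521, 155): z_contact = −769.62 + 75.14 + 690.53 = -3.95 m.
Depth below ground = 190 − (-3.95) = 193.9 m.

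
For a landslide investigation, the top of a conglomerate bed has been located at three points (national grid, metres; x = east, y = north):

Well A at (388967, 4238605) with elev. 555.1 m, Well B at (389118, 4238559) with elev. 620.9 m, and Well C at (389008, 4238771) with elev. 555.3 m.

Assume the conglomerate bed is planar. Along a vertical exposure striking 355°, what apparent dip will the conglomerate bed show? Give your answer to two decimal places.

7.63°

Let the plane be z = a·x + b·y + c.
Well B−Well A: 151a − 46b = 65.8;  Well C−Well A: 41a + 166b = 0.2.
Solving gives a = 0.40561, b = −0.09898.
Unit vector along 355° is (sin 355°, cos 355°) = (-0.0872, 0.9962).
Slope in that direction = a·(-0.0872) + b·(0.9962) = −0.13395.
Apparent dip = arctan|0.13395| = 7.63° (true dip is 22.7°, so apparent ≤ true as expected).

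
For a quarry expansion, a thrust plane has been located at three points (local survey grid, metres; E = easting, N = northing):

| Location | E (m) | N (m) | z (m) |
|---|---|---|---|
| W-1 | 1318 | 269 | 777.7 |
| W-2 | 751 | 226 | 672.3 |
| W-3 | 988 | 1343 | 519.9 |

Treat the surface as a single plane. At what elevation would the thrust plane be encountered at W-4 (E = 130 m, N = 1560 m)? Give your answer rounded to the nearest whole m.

310 m

Two edge vectors: W-1→W-2 = (-567, -43, -105.4), W-1→W-3 = (-330, 1074, -257.8).
Normal n = (W-1→W-2) × (W-1→W-3) = (124285, -111390.6, -623148).
So ∂z/∂E = −n_x/n_z = 0.19945 and ∂z/∂N = −n_y/n_z = −0.17875.
Intercept c from W-1: 777.7 − 262.87 + 48.08 = 562.91.
At (130, 1560): z = 25.9 − 278.9 + 562.91 = 310.0 m.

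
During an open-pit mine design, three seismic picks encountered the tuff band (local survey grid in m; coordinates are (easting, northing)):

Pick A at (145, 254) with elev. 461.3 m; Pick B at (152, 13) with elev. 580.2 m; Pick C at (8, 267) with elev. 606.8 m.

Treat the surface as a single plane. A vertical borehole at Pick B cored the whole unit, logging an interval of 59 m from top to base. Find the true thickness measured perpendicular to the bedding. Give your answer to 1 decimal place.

37.2 m

Let the plane be z = a·E + b·N + c.
Pick B−Pick A: 7a − 241b = 118.9;  Pick C−Pick A: −137a + 13b = 145.5.
Solving gives a = −1.11192, b = −0.52566.
|∇z| = √(a²+b²) = 1.22991, so dip δ = arctan(1.22991) = 50.89°.
True thickness = vertical thickness × cos δ = 59 × cos 50.89° = 37.2 m.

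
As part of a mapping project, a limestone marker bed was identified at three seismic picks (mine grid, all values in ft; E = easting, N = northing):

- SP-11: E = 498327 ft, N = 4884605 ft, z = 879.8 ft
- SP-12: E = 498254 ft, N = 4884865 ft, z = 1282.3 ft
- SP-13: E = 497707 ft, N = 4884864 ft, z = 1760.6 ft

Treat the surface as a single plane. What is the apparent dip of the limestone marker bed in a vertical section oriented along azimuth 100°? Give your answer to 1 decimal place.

47.5°

Let the plane be z = a·E + b·N + c.
SP-12−SP-11: −73a + 260b = 402.5;  SP-13−SP-11: −620a + 259b = 880.8.
Solving gives a = −0.87679, b = 1.30190.
Unit vector along 100° is (sin 100°, cos 100°) = (0.9848, -0.1736).
Slope in that direction = a·(0.9848) + b·(-0.1736) = −1.08954.
Apparent dip = arctan|1.08954| = 47.5° (true dip is 57.5°, so apparent ≤ true as expected).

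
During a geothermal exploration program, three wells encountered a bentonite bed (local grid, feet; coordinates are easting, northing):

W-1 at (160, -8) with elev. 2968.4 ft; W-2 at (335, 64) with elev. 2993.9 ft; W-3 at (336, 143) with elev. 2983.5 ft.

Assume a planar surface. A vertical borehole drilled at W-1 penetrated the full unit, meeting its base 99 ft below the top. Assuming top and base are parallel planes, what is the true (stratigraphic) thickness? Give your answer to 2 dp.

96.23 ft

Two edge vectors: W-1→W-2 = (175, 72, 25.5), W-1→W-3 = (176, 151, 15.1).
Normal n = (W-1→W-2) × (W-1→W-3) = (-2763.3, 1845.5, 13753).
So ∂z/∂easting = −n_x/n_z = 0.20092 and ∂z/∂northing = −n_y/n_z = −0.13419.
|∇z| = √(a²+b²) = 0.24161, so dip δ = arctan(0.24161) = 13.58°.
True thickness = vertical thickness × cos δ = 99 × cos 13.58° = 96.23 ft.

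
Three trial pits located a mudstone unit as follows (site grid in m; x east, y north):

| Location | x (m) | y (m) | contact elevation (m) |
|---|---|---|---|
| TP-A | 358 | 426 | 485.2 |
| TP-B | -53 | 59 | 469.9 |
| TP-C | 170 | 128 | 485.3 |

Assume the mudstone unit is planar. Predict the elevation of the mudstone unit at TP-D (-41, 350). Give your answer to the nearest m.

455 m

Two edge vectors: TP-A→TP-B = (-411, -367, -15.3), TP-A→TP-C = (-188, -298, 0.1).
Normal n = (TP-A→TP-B) × (TP-A→TP-C) = (-4596.1, 2917.5, 53482).
So ∂z/∂x = −n_x/n_z = 0.08594 and ∂z/∂y = −n_y/n_z = −0.05455.
Intercept c from TP-A: 485.2 − 30.77 + 23.24 = 477.67.
At (-41, 350): z = −3.5 − 19.1 + 477.67 = 455.1 m.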